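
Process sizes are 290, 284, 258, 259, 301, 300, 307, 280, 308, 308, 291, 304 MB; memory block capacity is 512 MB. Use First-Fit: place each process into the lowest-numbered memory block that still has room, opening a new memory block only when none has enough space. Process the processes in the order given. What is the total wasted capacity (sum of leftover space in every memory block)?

memory block 1: place 290 MB, 222 MB left
memory block 2: place 284 MB, 228 MB left
memory block 3: place 258 MB, 254 MB left
memory block 4: place 259 MB, 253 MB left
memory block 5: place 301 MB, 211 MB left
memory block 6: place 300 MB, 212 MB left
memory block 7: place 307 MB, 205 MB left
memory block 8: place 280 MB, 232 MB left
memory block 9: place 308 MB, 204 MB left
memory block 10: place 308 MB, 204 MB left
memory block 11: place 291 MB, 221 MB left
memory block 12: place 304 MB, 208 MB left
12 memory blocks × 512 MB = 6144 MB; used 3490 MB; unused 2654 MB.

2654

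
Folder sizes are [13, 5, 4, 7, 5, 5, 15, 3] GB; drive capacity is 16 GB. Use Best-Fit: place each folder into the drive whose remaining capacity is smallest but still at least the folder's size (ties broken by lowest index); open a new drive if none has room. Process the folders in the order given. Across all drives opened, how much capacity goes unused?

13 GB → drive 1 (remaining 3 GB)
5 GB → drive 2 (remaining 11 GB)
4 GB → drive 2 (remaining 7 GB)
7 GB → drive 2 (remaining 0 GB)
5 GB → drive 3 (remaining 11 GB)
5 GB → drive 3 (remaining 6 GB)
15 GB → drive 4 (remaining 1 GB)
3 GB → drive 1 (remaining 0 GB)
4 drives × 16 GB = 64 GB; used 57 GB; unused 7 GB.

7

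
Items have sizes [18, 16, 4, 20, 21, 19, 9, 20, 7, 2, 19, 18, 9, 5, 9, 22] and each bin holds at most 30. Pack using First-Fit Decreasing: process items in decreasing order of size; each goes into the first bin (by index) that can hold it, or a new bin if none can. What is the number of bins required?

Sorted descending: 22, 21, 20, 20, 19, 19, 18, 18, 16, 9, 9, 9, 7, 5, 4, 2.
bin 1: place 22, 8 left
bin 2: place 21, 9 left
bin 3: place 20, 10 left
bin 4: place 20, 10 left
bin 5: place 19, 11 left
bin 6: place 19, 11 left
bin 7: place 18, 12 left
bin 8: place 18, 12 left
bin 9: place 16, 14 left
bin 2: place 9, 0 left
bin 3: place 9, 1 left
bin 4: place 9, 1 left
bin 1: place 7, 1 left
bin 5: place 5, 6 left
bin 5: place 4, 2 left
bin 5: place 2, 0 left

9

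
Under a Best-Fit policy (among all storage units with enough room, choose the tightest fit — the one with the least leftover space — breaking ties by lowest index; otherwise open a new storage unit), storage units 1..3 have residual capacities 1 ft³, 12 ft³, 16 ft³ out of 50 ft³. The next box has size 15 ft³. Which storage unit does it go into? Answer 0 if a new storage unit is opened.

Storage units with room: storage unit 3 (16 ft³).
Tightest fit is storage unit 3 with 16 ft³ free.

3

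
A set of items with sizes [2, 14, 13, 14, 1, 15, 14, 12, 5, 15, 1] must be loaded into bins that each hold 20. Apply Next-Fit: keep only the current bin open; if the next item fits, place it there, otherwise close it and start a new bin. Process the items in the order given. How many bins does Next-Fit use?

7 bins

Put 2 in bin 1; 18 remain.
Put 14 in bin 1; 4 remain.
Put 13 in bin 2; 7 remain.
Put 14 in bin 3; 6 remain.
Put 1 in bin 3; 5 remain.
Put 15 in bin 4; 5 remain.
Put 14 in bin 5; 6 remain.
Put 12 in bin 6; 8 remain.
Put 5 in bin 6; 3 remain.
Put 15 in bin 7; 5 remain.
Put 1 in bin 7; 4 remain.
Final bins: [2,14] [13] [14,1] [15] [14] [12,5] [15,1].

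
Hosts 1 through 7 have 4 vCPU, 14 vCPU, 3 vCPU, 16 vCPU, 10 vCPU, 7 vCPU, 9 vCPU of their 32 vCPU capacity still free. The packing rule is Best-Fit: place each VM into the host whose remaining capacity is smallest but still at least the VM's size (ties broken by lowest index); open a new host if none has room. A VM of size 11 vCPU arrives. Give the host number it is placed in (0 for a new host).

Hosts with room: host 2 (14 vCPU), host 4 (16 vCPU).
Tightest fit is host 2 with 14 vCPU free.

2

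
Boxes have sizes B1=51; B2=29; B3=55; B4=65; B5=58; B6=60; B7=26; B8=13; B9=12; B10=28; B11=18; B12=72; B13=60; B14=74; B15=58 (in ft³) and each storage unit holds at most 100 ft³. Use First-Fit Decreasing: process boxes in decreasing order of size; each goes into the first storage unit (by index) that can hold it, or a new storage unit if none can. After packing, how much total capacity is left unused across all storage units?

Sorted descending: 74, 72, 65, 60, 60, 58, 58, 55, 51, 29, 28, 26, 18, 13, 12.
storage unit 1: place 74 ft³, 26 ft³ left
storage unit 2: place 72 ft³, 28 ft³ left
storage unit 3: place 65 ft³, 35 ft³ left
storage unit 4: place 60 ft³, 40 ft³ left
storage unit 5: place 60 ft³, 40 ft³ left
storage unit 6: place 58 ft³, 42 ft³ left
storage unit 7: place 58 ft³, 42 ft³ left
storage unit 8: place 55 ft³, 45 ft³ left
storage unit 9: place 51 ft³, 49 ft³ left
storage unit 3: place 29 ft³, 6 ft³ left
storage unit 2: place 28 ft³, 0 ft³ left
storage unit 1: place 26 ft³, 0 ft³ left
storage unit 4: place 18 ft³, 22 ft³ left
storage unit 4: place 13 ft³, 9 ft³ left
storage unit 5: place 12 ft³, 28 ft³ left
9 storage units × 100 ft³ = 900 ft³; used 679 ft³; unused 221 ft³.

221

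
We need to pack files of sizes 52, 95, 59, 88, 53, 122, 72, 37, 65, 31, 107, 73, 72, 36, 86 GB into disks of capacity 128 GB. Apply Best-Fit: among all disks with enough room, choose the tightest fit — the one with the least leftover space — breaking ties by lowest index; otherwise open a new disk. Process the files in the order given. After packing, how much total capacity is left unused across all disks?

232

Put 52 GB in disk 1; 76 GB remain.
Put 95 GB in disk 2; 33 GB remain.
Put 59 GB in disk 1; 17 GB remain.
Put 88 GB in disk 3; 40 GB remain.
Put 53 GB in disk 4; 75 GB remain.
Put 122 GB in disk 5; 6 GB remain.
Put 72 GB in disk 4; 3 GB remain.
Put 37 GB in disk 3; 3 GB remain.
Put 65 GB in disk 6; 63 GB remain.
Put 31 GB in disk 2; 2 GB remain.
Put 107 GB in disk 7; 21 GB remain.
Put 73 GB in disk 8; 55 GB remain.
Put 72 GB in disk 9; 56 GB remain.
Put 36 GB in disk 8; 19 GB remain.
Put 86 GB in disk 10; 42 GB remain.
10 disks × 128 GB = 1280 GB; used 1048 GB; unused 232 GB.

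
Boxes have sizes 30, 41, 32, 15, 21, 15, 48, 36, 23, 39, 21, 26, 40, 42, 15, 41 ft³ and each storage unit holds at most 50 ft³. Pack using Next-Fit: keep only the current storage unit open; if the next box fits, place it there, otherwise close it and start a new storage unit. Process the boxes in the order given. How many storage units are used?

13 storage units

storage unit 1: place 30 ft³, 20 ft³ left
storage unit 2: place 41 ft³, 9 ft³ left
storage unit 3: place 32 ft³, 18 ft³ left
storage unit 3: place 15 ft³, 3 ft³ left
storage unit 4: place 21 ft³, 29 ft³ left
storage unit 4: place 15 ft³, 14 ft³ left
storage unit 5: place 48 ft³, 2 ft³ left
storage unit 6: place 36 ft³, 14 ft³ left
storage unit 7: place 23 ft³, 27 ft³ left
storage unit 8: place 39 ft³, 11 ft³ left
storage unit 9: place 21 ft³, 29 ft³ left
storage unit 9: place 26 ft³, 3 ft³ left
storage unit 10: place 40 ft³, 10 ft³ left
storage unit 11: place 42 ft³, 8 ft³ left
storage unit 12: place 15 ft³, 35 ft³ left
storage unit 13: place 41 ft³, 9 ft³ left
Final storage units: [30] [41] [32,15] [21,15] [48] [36] [23] [39] [21,26] [40] [42] [15] [41].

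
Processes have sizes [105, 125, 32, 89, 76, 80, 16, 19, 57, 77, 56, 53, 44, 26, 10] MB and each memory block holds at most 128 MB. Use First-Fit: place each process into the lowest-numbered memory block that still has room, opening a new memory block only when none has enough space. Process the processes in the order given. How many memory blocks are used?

105 MB → memory block 1 (remaining 23 MB)
125 MB → memory block 2 (remaining 3 MB)
32 MB → memory block 3 (remaining 96 MB)
89 MB → memory block 3 (remaining 7 MB)
76 MB → memory block 4 (remaining 52 MB)
80 MB → memory block 5 (remaining 48 MB)
16 MB → memory block 1 (remaining 7 MB)
19 MB → memory block 4 (remaining 33 MB)
57 MB → memory block 6 (remaining 71 MB)
77 MB → memory block 7 (remaining 51 MB)
56 MB → memory block 6 (remaining 15 MB)
53 MB → memory block 8 (remaining 75 MB)
44 MB → memory block 5 (remaining 4 MB)
26 MB → memory block 4 (remaining 7 MB)
10 MB → memory block 6 (remaining 5 MB)
Final memory blocks: [105,16] [125] [32,89] [76,19,26] [80,44] [57,56,10] [77] [53].

8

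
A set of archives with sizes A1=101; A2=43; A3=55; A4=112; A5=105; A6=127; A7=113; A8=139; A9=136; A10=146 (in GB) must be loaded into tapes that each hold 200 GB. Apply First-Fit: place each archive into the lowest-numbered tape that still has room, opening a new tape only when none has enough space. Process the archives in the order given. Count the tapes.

A1 (101 GB) → tape 1 (remaining 99 GB)
A2 (43 GB) → tape 1 (remaining 56 GB)
A3 (55 GB) → tape 1 (remaining 1 GB)
A4 (112 GB) → tape 2 (remaining 88 GB)
A5 (105 GB) → tape 3 (remaining 95 GB)
A6 (127 GB) → tape 4 (remaining 73 GB)
A7 (113 GB) → tape 5 (remaining 87 GB)
A8 (139 GB) → tape 6 (remaining 61 GB)
A9 (136 GB) → tape 7 (remaining 64 GB)
A10 (146 GB) → tape 8 (remaining 54 GB)
Final tapes: [101,43,55] [112] [105] [127] [113] [139] [136] [146].

8 tapes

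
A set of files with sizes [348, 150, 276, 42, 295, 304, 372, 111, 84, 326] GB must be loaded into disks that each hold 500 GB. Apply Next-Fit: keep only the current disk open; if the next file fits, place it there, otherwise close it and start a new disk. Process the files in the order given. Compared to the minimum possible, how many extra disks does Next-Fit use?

0

Next-Fit: [348,150] [276,42] [295] [304] [372,111] [84,326] → 6 disks.
6 files exceed 250 GB (half the capacity), and no two of those can share a disk, so at least 6 disks are needed.
So 6 is already optimal.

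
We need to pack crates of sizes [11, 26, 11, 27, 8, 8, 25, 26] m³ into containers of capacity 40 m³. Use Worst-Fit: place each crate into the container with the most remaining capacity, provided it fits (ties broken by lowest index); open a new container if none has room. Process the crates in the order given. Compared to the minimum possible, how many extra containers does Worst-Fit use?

Worst-Fit: [11,26] [11,27] [8,8] [25] [26] → 5 containers.
Total size 142 m³; any packing needs at least ⌈142/40⌉ = 4 containers.
An optimal packing achieves that bound: [27,11] [26,11] [26,8] [25,8] → 4 containers.
Excess: 5 − 4 = 1.

1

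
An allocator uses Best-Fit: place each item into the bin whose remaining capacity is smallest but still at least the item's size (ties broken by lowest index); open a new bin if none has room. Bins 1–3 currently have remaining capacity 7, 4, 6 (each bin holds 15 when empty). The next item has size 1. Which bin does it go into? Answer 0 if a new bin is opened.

2

Bins with room: bin 1 (7), bin 2 (4), bin 3 (6).
Tightest fit is bin 2 with 4 free.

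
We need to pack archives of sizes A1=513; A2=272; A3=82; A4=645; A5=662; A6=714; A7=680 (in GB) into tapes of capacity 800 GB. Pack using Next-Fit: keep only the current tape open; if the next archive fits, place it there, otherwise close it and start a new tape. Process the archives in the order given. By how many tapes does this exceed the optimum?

0

Next-Fit: [513,272] [82,645] [662] [714] [680] → 5 tapes.
Total size 3568 GB; any packing needs at least ⌈3568/800⌉ = 5 tapes.
So 5 is already optimal.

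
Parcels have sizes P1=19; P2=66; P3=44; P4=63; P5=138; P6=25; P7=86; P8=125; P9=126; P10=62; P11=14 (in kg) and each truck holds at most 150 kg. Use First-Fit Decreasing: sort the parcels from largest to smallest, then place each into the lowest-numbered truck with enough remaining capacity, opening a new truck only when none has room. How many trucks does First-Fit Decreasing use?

6

Sorted descending: 138, 126, 125, 86, 66, 63, 62, 44, 25, 19, 14.
138 kg → truck 1 (remaining 12 kg)
126 kg → truck 2 (remaining 24 kg)
125 kg → truck 3 (remaining 25 kg)
86 kg → truck 4 (remaining 64 kg)
66 kg → truck 5 (remaining 84 kg)
63 kg → truck 4 (remaining 1 kg)
62 kg → truck 5 (remaining 22 kg)
44 kg → truck 6 (remaining 106 kg)
25 kg → truck 3 (remaining 0 kg)
19 kg → truck 2 (remaining 5 kg)
14 kg → truck 5 (remaining 8 kg)
Final trucks: [138] [126,19] [125,25] [86,63] [66,62,14] [44].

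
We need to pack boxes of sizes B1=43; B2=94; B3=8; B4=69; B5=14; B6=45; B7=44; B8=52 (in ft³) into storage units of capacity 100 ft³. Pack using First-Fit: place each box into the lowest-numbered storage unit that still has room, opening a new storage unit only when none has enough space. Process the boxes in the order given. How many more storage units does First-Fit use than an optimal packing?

1

First-Fit: [43,8,14] [94] [69] [45,44] [52] → 5 storage units.
Total size 369 ft³; any packing needs at least ⌈369/100⌉ = 4 storage units.
An optimal packing achieves that bound: [94] [69,14,8] [52,45] [44,43] → 4 storage units.
Excess: 5 − 4 = 1.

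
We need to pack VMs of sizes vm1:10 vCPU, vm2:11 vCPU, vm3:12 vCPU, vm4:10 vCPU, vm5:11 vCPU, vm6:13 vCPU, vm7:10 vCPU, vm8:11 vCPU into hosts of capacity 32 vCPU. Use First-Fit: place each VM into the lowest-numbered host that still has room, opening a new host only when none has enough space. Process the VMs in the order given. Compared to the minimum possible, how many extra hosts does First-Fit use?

First-Fit: [10,11,10] [12,11] [13,10] [11] → 4 hosts.
Total size 88 vCPU; any packing needs at least ⌈88/32⌉ = 3 hosts.
An optimal packing achieves that bound: [13,12] [11,11,10] [11,10,10] → 3 hosts.
Excess: 4 − 3 = 1.

1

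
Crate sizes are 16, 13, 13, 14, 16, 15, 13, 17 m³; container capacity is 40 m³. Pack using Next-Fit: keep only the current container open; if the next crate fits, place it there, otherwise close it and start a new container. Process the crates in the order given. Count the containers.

Put 16 m³ in container 1; 24 m³ remain.
Put 13 m³ in container 1; 11 m³ remain.
Put 13 m³ in container 2; 27 m³ remain.
Put 14 m³ in container 2; 13 m³ remain.
Put 16 m³ in container 3; 24 m³ remain.
Put 15 m³ in container 3; 9 m³ remain.
Put 13 m³ in container 4; 27 m³ remain.
Put 17 m³ in container 4; 10 m³ remain.

4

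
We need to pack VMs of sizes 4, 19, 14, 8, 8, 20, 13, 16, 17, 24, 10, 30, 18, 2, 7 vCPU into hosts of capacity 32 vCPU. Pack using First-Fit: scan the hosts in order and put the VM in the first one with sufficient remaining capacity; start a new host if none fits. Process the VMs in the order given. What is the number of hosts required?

8

Put 4 vCPU in host 1; 28 vCPU remain.
Put 19 vCPU in host 1; 9 vCPU remain.
Put 14 vCPU in host 2; 18 vCPU remain.
Put 8 vCPU in host 1; 1 vCPU remain.
Put 8 vCPU in host 2; 10 vCPU remain.
Put 20 vCPU in host 3; 12 vCPU remain.
Put 13 vCPU in host 4; 19 vCPU remain.
Put 16 vCPU in host 4; 3 vCPU remain.
Put 17 vCPU in host 5; 15 vCPU remain.
Put 24 vCPU in host 6; 8 vCPU remain.
Put 10 vCPU in host 2; 0 vCPU remain.
Put 30 vCPU in host 7; 2 vCPU remain.
Put 18 vCPU in host 8; 14 vCPU remain.
Put 2 vCPU in host 3; 10 vCPU remain.
Put 7 vCPU in host 3; 3 vCPU remain.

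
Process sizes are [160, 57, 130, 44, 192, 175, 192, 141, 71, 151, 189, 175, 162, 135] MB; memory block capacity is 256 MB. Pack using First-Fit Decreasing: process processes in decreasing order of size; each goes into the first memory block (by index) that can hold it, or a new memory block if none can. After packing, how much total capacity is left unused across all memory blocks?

Sorted descending: 192, 192, 189, 175, 175, 162, 160, 151, 141, 135, 130, 71, 57, 44.
memory block 1: place 192 MB, 64 MB left
memory block 2: place 192 MB, 64 MB left
memory block 3: place 189 MB, 67 MB left
memory block 4: place 175 MB, 81 MB left
memory block 5: place 175 MB, 81 MB left
memory block 6: place 162 MB, 94 MB left
memory block 7: place 160 MB, 96 MB left
memory block 8: place 151 MB, 105 MB left
memory block 9: place 141 MB, 115 MB left
memory block 10: place 135 MB, 121 MB left
memory block 11: place 130 MB, 126 MB left
memory block 4: place 71 MB, 10 MB left
memory block 1: place 57 MB, 7 MB left
memory block 2: place 44 MB, 20 MB left
11 memory blocks × 256 MB = 2816 MB; used 1974 MB; unused 842 MB.

842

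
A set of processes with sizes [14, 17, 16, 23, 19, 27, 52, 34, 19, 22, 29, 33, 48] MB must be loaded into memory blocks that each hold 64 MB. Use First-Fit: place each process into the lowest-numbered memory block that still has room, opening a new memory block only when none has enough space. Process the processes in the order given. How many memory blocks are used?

Put 14 MB in memory block 1; 50 MB remain.
Put 17 MB in memory block 1; 33 MB remain.
Put 16 MB in memory block 1; 17 MB remain.
Put 23 MB in memory block 2; 41 MB remain.
Put 19 MB in memory block 2; 22 MB remain.
Put 27 MB in memory block 3; 37 MB remain.
Put 52 MB in memory block 4; 12 MB remain.
Put 34 MB in memory block 3; 3 MB remain.
Put 19 MB in memory block 2; 3 MB remain.
Put 22 MB in memory block 5; 42 MB remain.
Put 29 MB in memory block 5; 13 MB remain.
Put 33 MB in memory block 6; 31 MB remain.
Put 48 MB in memory block 7; 16 MB remain.
Final memory blocks: [14,17,16] [23,19,19] [27,34] [52] [22,29] [33] [48].

7 memory blocks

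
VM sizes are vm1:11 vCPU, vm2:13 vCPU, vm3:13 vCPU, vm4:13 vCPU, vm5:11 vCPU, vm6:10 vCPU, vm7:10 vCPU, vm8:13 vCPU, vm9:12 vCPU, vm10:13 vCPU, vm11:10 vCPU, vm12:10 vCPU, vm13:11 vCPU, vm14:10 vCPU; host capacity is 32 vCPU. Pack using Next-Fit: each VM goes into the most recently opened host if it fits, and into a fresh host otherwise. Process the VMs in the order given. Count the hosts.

6 hosts

host 1: place vm1 (11 vCPU), 21 vCPU left
host 1: place vm2 (13 vCPU), 8 vCPU left
host 2: place vm3 (13 vCPU), 19 vCPU left
host 2: place vm4 (13 vCPU), 6 vCPU left
host 3: place vm5 (11 vCPU), 21 vCPU left
host 3: place vm6 (10 vCPU), 11 vCPU left
host 3: place vm7 (10 vCPU), 1 vCPU left
host 4: place vm8 (13 vCPU), 19 vCPU left
host 4: place vm9 (12 vCPU), 7 vCPU left
host 5: place vm10 (13 vCPU), 19 vCPU left
host 5: place vm11 (10 vCPU), 9 vCPU left
host 6: place vm12 (10 vCPU), 22 vCPU left
host 6: place vm13 (11 vCPU), 11 vCPU left
host 6: place vm14 (10 vCPU), 1 vCPU left
Final hosts: [11,13] [13,13] [11,10,10] [13,12] [13,10] [10,11,10].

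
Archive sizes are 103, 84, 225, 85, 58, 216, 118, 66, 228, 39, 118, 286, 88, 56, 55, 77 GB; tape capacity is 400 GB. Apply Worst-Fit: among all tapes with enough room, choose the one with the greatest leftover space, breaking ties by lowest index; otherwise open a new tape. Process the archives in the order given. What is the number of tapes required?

103 GB → tape 1 (remaining 297 GB)
84 GB → tape 1 (remaining 213 GB)
225 GB → tape 2 (remaining 175 GB)
85 GB → tape 1 (remaining 128 GB)
58 GB → tape 2 (remaining 117 GB)
216 GB → tape 3 (remaining 184 GB)
118 GB → tape 3 (remaining 66 GB)
66 GB → tape 1 (remaining 62 GB)
228 GB → tape 4 (remaining 172 GB)
39 GB → tape 4 (remaining 133 GB)
118 GB → tape 4 (remaining 15 GB)
286 GB → tape 5 (remaining 114 GB)
88 GB → tape 2 (remaining 29 GB)
56 GB → tape 5 (remaining 58 GB)
55 GB → tape 3 (remaining 11 GB)
77 GB → tape 6 (remaining 323 GB)
Final tapes: [103,84,85,66] [225,58,88] [216,118,55] [228,39,118] [286,56] [77].

6 tapes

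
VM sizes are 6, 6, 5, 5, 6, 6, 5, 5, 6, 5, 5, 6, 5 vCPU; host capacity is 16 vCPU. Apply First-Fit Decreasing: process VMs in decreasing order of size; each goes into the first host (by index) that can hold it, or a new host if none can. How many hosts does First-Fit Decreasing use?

6

Sorted descending: 6, 6, 6, 6, 6, 6, 5, 5, 5, 5, 5, 5, 5.
host 1: place 6 vCPU, 10 vCPU left
host 1: place 6 vCPU, 4 vCPU left
host 2: place 6 vCPU, 10 vCPU left
host 2: place 6 vCPU, 4 vCPU left
host 3: place 6 vCPU, 10 vCPU left
host 3: place 6 vCPU, 4 vCPU left
host 4: place 5 vCPU, 11 vCPU left
host 4: place 5 vCPU, 6 vCPU left
host 4: place 5 vCPU, 1 vCPU left
host 5: place 5 vCPU, 11 vCPU left
host 5: place 5 vCPU, 6 vCPU left
host 5: place 5 vCPU, 1 vCPU left
host 6: place 5 vCPU, 11 vCPU left
Final hosts: [6,6] [6,6] [6,6] [5,5,5] [5,5,5] [5].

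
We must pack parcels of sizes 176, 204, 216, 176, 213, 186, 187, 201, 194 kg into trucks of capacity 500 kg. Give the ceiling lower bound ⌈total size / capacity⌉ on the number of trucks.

4

Total size = 176 + 204 + 216 + 176 + 213 + 186 + 187 + 201 + 194 = 1753 kg.
⌈1753 / 500⌉ = 4.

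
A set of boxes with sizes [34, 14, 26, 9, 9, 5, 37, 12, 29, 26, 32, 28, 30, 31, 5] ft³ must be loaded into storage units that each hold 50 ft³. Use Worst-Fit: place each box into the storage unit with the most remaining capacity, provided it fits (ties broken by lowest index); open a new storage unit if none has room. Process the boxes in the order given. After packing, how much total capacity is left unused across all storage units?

Put 34 ft³ in storage unit 1; 16 ft³ remain.
Put 14 ft³ in storage unit 1; 2 ft³ remain.
Put 26 ft³ in storage unit 2; 24 ft³ remain.
Put 9 ft³ in storage unit 2; 15 ft³ remain.
Put 9 ft³ in storage unit 2; 6 ft³ remain.
Put 5 ft³ in storage unit 2; 1 ft³ remain.
Put 37 ft³ in storage unit 3; 13 ft³ remain.
Put 12 ft³ in storage unit 3; 1 ft³ remain.
Put 29 ft³ in storage unit 4; 21 ft³ remain.
Put 26 ft³ in storage unit 5; 24 ft³ remain.
Put 32 ft³ in storage unit 6; 18 ft³ remain.
Put 28 ft³ in storage unit 7; 22 ft³ remain.
Put 30 ft³ in storage unit 8; 20 ft³ remain.
Put 31 ft³ in storage unit 9; 19 ft³ remain.
Put 5 ft³ in storage unit 5; 19 ft³ remain.
9 storage units × 50 ft³ = 450 ft³; used 327 ft³; unused 123 ft³.

123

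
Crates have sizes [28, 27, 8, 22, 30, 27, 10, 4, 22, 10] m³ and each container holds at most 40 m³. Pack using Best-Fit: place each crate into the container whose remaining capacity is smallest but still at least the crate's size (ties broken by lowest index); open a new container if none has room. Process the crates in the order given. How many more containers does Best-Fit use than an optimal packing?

0

Best-Fit: [28,8,4] [27,10] [22] [30,10] [27] [22] → 6 containers.
6 crates exceed 20 m³ (half the capacity), and no two of those can share a container, so at least 6 containers are needed.
So 6 is already optimal.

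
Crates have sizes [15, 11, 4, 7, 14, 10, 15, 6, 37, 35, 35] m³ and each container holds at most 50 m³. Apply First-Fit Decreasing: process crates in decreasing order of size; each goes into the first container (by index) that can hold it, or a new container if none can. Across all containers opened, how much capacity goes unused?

Sorted descending: 37, 35, 35, 15, 15, 14, 11, 10, 7, 6, 4.
37 m³ → container 1 (remaining 13 m³)
35 m³ → container 2 (remaining 15 m³)
35 m³ → container 3 (remaining 15 m³)
15 m³ → container 2 (remaining 0 m³)
15 m³ → container 3 (remaining 0 m³)
14 m³ → container 4 (remaining 36 m³)
11 m³ → container 1 (remaining 2 m³)
10 m³ → container 4 (remaining 26 m³)
7 m³ → container 4 (remaining 19 m³)
6 m³ → container 4 (remaining 13 m³)
4 m³ → container 4 (remaining 9 m³)
4 containers × 50 m³ = 200 m³; used 189 m³; unused 11 m³.

11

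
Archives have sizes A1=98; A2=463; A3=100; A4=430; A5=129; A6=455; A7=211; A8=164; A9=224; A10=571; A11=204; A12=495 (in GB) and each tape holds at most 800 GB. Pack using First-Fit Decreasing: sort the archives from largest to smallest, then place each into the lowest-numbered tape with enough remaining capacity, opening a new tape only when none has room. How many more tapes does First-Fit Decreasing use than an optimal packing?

First-Fit Decreasing: [571,224] [495,211] [463,204,129] [455,164,100] [430,98] → 5 tapes.
Total size 3544 GB; any packing needs at least ⌈3544/800⌉ = 5 tapes.
So 5 is already optimal.

0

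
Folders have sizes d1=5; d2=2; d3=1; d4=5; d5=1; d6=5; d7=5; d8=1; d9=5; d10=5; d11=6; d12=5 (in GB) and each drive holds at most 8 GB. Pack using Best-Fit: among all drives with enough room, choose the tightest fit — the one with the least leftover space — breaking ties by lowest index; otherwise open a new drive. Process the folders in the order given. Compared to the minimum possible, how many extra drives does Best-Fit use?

Best-Fit: [5,2,1] [5,1,1] [5] [5] [5] [5] [6] [5] → 8 drives.
8 folders exceed 4 GB (half the capacity), and no two of those can share a drive, so at least 8 drives are needed.
So 8 is already optimal.

0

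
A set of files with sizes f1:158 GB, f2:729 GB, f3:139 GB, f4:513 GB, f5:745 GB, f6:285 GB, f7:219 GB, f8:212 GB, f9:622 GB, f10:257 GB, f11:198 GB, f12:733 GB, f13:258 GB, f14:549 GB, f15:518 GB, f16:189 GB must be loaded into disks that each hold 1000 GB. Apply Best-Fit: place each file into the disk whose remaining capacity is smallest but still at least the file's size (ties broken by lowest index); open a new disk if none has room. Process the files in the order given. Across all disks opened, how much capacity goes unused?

676

f1 (158 GB) → disk 1 (remaining 842 GB)
f2 (729 GB) → disk 1 (remaining 113 GB)
f3 (139 GB) → disk 2 (remaining 861 GB)
f4 (513 GB) → disk 2 (remaining 348 GB)
f5 (745 GB) → disk 3 (remaining 255 GB)
f6 (285 GB) → disk 2 (remaining 63 GB)
f7 (219 GB) → disk 3 (remaining 36 GB)
f8 (212 GB) → disk 4 (remaining 788 GB)
f9 (622 GB) → disk 4 (remaining 166 GB)
f10 (257 GB) → disk 5 (remaining 743 GB)
f11 (198 GB) → disk 5 (remaining 545 GB)
f12 (733 GB) → disk 6 (remaining 267 GB)
f13 (258 GB) → disk 6 (remaining 9 GB)
f14 (549 GB) → disk 7 (remaining 451 GB)
f15 (518 GB) → disk 5 (remaining 27 GB)
f16 (189 GB) → disk 7 (remaining 262 GB)
7 disks × 1000 GB = 7000 GB; used 6324 GB; unused 676 GB.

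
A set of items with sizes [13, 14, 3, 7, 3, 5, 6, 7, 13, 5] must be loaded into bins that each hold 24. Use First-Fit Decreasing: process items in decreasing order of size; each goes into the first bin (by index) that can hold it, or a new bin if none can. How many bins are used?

Sorted descending: 14, 13, 13, 7, 7, 6, 5, 5, 3, 3.
14 → bin 1 (remaining 10)
13 → bin 2 (remaining 11)
13 → bin 3 (remaining 11)
7 → bin 1 (remaining 3)
7 → bin 2 (remaining 4)
6 → bin 3 (remaining 5)
5 → bin 3 (remaining 0)
5 → bin 4 (remaining 19)
3 → bin 1 (remaining 0)
3 → bin 2 (remaining 1)
Final bins: [14,7,3] [13,7,3] [13,6,5] [5].

4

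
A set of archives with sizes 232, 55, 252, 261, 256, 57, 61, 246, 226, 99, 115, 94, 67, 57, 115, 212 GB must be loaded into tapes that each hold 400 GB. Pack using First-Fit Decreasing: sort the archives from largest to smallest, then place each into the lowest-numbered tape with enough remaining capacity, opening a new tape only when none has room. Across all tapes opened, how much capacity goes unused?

395

Sorted descending: 261, 256, 252, 246, 232, 226, 212, 115, 115, 99, 94, 67, 61, 57, 57, 55.
261 GB → tape 1 (remaining 139 GB)
256 GB → tape 2 (remaining 144 GB)
252 GB → tape 3 (remaining 148 GB)
246 GB → tape 4 (remaining 154 GB)
232 GB → tape 5 (remaining 168 GB)
226 GB → tape 6 (remaining 174 GB)
212 GB → tape 7 (remaining 188 GB)
115 GB → tape 1 (remaining 24 GB)
115 GB → tape 2 (remaining 29 GB)
99 GB → tape 3 (remaining 49 GB)
94 GB → tape 4 (remaining 60 GB)
67 GB → tape 5 (remaining 101 GB)
61 GB → tape 5 (remaining 40 GB)
57 GB → tape 4 (remaining 3 GB)
57 GB → tape 6 (remaining 117 GB)
55 GB → tape 6 (remaining 62 GB)
7 tapes × 400 GB = 2800 GB; used 2405 GB; unused 395 GB.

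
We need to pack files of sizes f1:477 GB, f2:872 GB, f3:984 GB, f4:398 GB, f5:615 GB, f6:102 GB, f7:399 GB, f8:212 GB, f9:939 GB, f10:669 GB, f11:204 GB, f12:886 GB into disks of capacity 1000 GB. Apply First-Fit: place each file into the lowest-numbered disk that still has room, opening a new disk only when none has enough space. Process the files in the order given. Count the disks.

8 disks

Put f1 (477 GB) in disk 1; 523 GB remain.
Put f2 (872 GB) in disk 2; 128 GB remain.
Put f3 (984 GB) in disk 3; 16 GB remain.
Put f4 (398 GB) in disk 1; 125 GB remain.
Put f5 (615 GB) in disk 4; 385 GB remain.
Put f6 (102 GB) in disk 1; 23 GB remain.
Put f7 (399 GB) in disk 5; 601 GB remain.
Put f8 (212 GB) in disk 4; 173 GB remain.
Put f9 (939 GB) in disk 6; 61 GB remain.
Put f10 (669 GB) in disk 7; 331 GB remain.
Put f11 (204 GB) in disk 5; 397 GB remain.
Put f12 (886 GB) in disk 8; 114 GB remain.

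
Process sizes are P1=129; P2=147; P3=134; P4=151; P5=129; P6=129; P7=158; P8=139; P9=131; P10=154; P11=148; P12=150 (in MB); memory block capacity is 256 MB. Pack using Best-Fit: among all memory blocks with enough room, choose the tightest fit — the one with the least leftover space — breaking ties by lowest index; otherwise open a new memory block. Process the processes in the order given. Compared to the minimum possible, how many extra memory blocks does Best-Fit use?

Best-Fit: [129] [147] [134] [151] [129] [129] [158] [139] [131] [154] [148] [150] → 12 memory blocks.
12 processes exceed 128 MB (half the capacity), and no two of those can share a memory block, so at least 12 memory blocks are needed.
So 12 is already optimal.

0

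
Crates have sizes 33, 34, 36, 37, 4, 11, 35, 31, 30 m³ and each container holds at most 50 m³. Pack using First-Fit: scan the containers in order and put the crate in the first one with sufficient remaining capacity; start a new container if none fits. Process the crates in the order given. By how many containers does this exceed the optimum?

First-Fit: [33,4,11] [34] [36] [37] [35] [31] [30] → 7 containers.
7 crates exceed 25 m³ (half the capacity), and no two of those can share a container, so at least 7 containers are needed.
So 7 is already optimal.

0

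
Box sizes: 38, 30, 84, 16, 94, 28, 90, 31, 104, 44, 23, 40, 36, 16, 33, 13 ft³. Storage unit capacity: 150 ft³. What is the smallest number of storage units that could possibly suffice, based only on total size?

5 storage units

Total size = 38 + 30 + 84 + 16 + 94 + 28 + 90 + 31 + 104 + 44 + 23 + 40 + 36 + 16 + 33 + 13 = 720 ft³.
⌈720 / 150⌉ = 5.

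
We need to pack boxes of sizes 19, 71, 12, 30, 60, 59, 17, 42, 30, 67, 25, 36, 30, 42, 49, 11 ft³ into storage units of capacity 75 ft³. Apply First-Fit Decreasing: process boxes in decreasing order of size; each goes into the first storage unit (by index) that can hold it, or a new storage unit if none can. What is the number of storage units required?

9

Sorted descending: 71, 67, 60, 59, 49, 42, 42, 36, 30, 30, 30, 25, 19, 17, 12, 11.
storage unit 1: place 71 ft³, 4 ft³ left
storage unit 2: place 67 ft³, 8 ft³ left
storage unit 3: place 60 ft³, 15 ft³ left
storage unit 4: place 59 ft³, 16 ft³ left
storage unit 5: place 49 ft³, 26 ft³ left
storage unit 6: place 42 ft³, 33 ft³ left
storage unit 7: place 42 ft³, 33 ft³ left
storage unit 8: place 36 ft³, 39 ft³ left
storage unit 6: place 30 ft³, 3 ft³ left
storage unit 7: place 30 ft³, 3 ft³ left
storage unit 8: place 30 ft³, 9 ft³ left
storage unit 5: place 25 ft³, 1 ft³ left
storage unit 9: place 19 ft³, 56 ft³ left
storage unit 9: place 17 ft³, 39 ft³ left
storage unit 3: place 12 ft³, 3 ft³ left
storage unit 4: place 11 ft³, 5 ft³ left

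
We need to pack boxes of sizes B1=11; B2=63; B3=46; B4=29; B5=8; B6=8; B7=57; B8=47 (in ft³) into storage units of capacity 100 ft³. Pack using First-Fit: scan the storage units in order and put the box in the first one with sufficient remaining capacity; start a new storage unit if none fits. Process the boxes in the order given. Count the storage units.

Put B1 (11 ft³) in storage unit 1; 89 ft³ remain.
Put B2 (63 ft³) in storage unit 1; 26 ft³ remain.
Put B3 (46 ft³) in storage unit 2; 54 ft³ remain.
Put B4 (29 ft³) in storage unit 2; 25 ft³ remain.
Put B5 (8 ft³) in storage unit 1; 18 ft³ remain.
Put B6 (8 ft³) in storage unit 1; 10 ft³ remain.
Put B7 (57 ft³) in storage unit 3; 43 ft³ remain.
Put B8 (47 ft³) in storage unit 4; 53 ft³ remain.
Final storage units: [11,63,8,8] [46,29] [57] [47].

4 storage units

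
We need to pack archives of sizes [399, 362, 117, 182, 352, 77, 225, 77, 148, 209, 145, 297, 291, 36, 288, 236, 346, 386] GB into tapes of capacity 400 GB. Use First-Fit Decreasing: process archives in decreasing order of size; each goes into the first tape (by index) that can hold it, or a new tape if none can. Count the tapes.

Sorted descending: 399, 386, 362, 352, 346, 297, 291, 288, 236, 225, 209, 182, 148, 145, 117, 77, 77, 36.
399 GB → tape 1 (remaining 1 GB)
386 GB → tape 2 (remaining 14 GB)
362 GB → tape 3 (remaining 38 GB)
352 GB → tape 4 (remaining 48 GB)
346 GB → tape 5 (remaining 54 GB)
297 GB → tape 6 (remaining 103 GB)
291 GB → tape 7 (remaining 109 GB)
288 GB → tape 8 (remaining 112 GB)
236 GB → tape 9 (remaining 164 GB)
225 GB → tape 10 (remaining 175 GB)
209 GB → tape 11 (remaining 191 GB)
182 GB → tape 11 (remaining 9 GB)
148 GB → tape 9 (remaining 16 GB)
145 GB → tape 10 (remaining 30 GB)
117 GB → tape 12 (remaining 283 GB)
77 GB → tape 6 (remaining 26 GB)
77 GB → tape 7 (remaining 32 GB)
36 GB → tape 3 (remaining 2 GB)

12 tapes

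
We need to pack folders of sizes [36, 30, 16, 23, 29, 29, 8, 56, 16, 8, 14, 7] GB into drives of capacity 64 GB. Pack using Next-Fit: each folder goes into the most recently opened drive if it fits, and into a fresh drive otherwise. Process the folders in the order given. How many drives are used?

6

Put 36 GB in drive 1; 28 GB remain.
Put 30 GB in drive 2; 34 GB remain.
Put 16 GB in drive 2; 18 GB remain.
Put 23 GB in drive 3; 41 GB remain.
Put 29 GB in drive 3; 12 GB remain.
Put 29 GB in drive 4; 35 GB remain.
Put 8 GB in drive 4; 27 GB remain.
Put 56 GB in drive 5; 8 GB remain.
Put 16 GB in drive 6; 48 GB remain.
Put 8 GB in drive 6; 40 GB remain.
Put 14 GB in drive 6; 26 GB remain.
Put 7 GB in drive 6; 19 GB remain.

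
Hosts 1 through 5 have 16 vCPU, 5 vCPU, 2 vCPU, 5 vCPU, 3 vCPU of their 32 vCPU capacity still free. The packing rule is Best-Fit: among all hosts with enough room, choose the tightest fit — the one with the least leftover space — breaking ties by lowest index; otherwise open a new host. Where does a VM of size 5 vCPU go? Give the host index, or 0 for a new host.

Hosts with room: host 1 (16 vCPU), host 2 (5 vCPU), host 4 (5 vCPU).
Tightest fit is host 2 with 5 vCPU free.

2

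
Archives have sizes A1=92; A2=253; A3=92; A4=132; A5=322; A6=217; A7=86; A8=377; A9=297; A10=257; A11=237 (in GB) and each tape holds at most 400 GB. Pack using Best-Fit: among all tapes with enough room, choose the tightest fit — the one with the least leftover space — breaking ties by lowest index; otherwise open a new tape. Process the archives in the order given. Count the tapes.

Put A1 (92 GB) in tape 1; 308 GB remain.
Put A2 (253 GB) in tape 1; 55 GB remain.
Put A3 (92 GB) in tape 2; 308 GB remain.
Put A4 (132 GB) in tape 2; 176 GB remain.
Put A5 (322 GB) in tape 3; 78 GB remain.
Put A6 (217 GB) in tape 4; 183 GB remain.
Put A7 (86 GB) in tape 2; 90 GB remain.
Put A8 (377 GB) in tape 5; 23 GB remain.
Put A9 (297 GB) in tape 6; 103 GB remain.
Put A10 (257 GB) in tape 7; 143 GB remain.
Put A11 (237 GB) in tape 8; 163 GB remain.

8 tapes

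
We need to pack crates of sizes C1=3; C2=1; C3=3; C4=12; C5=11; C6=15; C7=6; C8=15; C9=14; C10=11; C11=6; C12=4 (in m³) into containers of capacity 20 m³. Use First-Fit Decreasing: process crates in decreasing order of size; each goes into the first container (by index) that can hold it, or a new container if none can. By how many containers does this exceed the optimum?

First-Fit Decreasing: [15,4,1] [15,3] [14,6] [12,6] [11,3] [11] → 6 containers.
Total size 101 m³; any packing needs at least ⌈101/20⌉ = 6 containers.
So 6 is already optimal.

0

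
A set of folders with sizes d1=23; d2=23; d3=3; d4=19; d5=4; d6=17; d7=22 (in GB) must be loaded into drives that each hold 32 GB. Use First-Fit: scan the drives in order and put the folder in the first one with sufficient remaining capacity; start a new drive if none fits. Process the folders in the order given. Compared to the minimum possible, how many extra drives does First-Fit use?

First-Fit: [23,3,4] [23] [19] [17] [22] → 5 drives.
5 folders exceed 16 GB (half the capacity), and no two of those can share a drive, so at least 5 drives are needed.
So 5 is already optimal.

0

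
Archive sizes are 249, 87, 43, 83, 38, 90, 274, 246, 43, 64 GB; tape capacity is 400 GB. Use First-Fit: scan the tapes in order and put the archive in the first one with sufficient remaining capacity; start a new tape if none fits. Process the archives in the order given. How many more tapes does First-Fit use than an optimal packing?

0

First-Fit: [249,87,43] [83,38,90,43,64] [274] [246] → 4 tapes.
Total size 1217 GB; any packing needs at least ⌈1217/400⌉ = 4 tapes.
So 4 is already optimal.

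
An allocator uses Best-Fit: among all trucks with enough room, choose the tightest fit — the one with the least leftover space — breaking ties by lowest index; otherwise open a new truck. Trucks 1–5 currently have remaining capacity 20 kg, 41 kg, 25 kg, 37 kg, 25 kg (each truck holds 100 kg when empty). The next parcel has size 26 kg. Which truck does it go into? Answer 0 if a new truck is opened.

Trucks with room: truck 2 (41 kg), truck 4 (37 kg).
Tightest fit is truck 4 with 37 kg free.

4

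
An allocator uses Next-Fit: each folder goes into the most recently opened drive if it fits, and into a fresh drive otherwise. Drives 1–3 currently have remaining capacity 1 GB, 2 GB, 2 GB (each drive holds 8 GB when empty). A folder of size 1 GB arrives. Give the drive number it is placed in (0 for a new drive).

3

Next-Fit only looks at drive 3, which has 2 GB free.
1 GB fits there.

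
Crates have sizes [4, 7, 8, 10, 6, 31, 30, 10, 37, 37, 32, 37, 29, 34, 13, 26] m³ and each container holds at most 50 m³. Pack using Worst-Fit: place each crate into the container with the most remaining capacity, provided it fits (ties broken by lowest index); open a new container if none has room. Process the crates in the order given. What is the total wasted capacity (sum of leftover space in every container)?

container 1: place 4 m³, 46 m³ left
container 1: place 7 m³, 39 m³ left
container 1: place 8 m³, 31 m³ left
container 1: place 10 m³, 21 m³ left
container 1: place 6 m³, 15 m³ left
container 2: place 31 m³, 19 m³ left
container 3: place 30 m³, 20 m³ left
container 3: place 10 m³, 10 m³ left
container 4: place 37 m³, 13 m³ left
container 5: place 37 m³, 13 m³ left
container 6: place 32 m³, 18 m³ left
container 7: place 37 m³, 13 m³ left
container 8: place 29 m³, 21 m³ left
container 9: place 34 m³, 16 m³ left
container 8: place 13 m³, 8 m³ left
container 10: place 26 m³, 24 m³ left
10 containers × 50 m³ = 500 m³; used 351 m³; unused 149 m³.

149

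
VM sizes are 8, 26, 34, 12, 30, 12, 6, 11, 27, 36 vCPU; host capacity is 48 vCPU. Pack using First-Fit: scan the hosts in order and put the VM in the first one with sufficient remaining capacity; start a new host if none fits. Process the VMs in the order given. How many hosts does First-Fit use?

5

8 vCPU → host 1 (remaining 40 vCPU)
26 vCPU → host 1 (remaining 14 vCPU)
34 vCPU → host 2 (remaining 14 vCPU)
12 vCPU → host 1 (remaining 2 vCPU)
30 vCPU → host 3 (remaining 18 vCPU)
12 vCPU → host 2 (remaining 2 vCPU)
6 vCPU → host 3 (remaining 12 vCPU)
11 vCPU → host 3 (remaining 1 vCPU)
27 vCPU → host 4 (remaining 21 vCPU)
36 vCPU → host 5 (remaining 12 vCPU)
Final hosts: [8,26,12] [34,12] [30,6,11] [27] [36].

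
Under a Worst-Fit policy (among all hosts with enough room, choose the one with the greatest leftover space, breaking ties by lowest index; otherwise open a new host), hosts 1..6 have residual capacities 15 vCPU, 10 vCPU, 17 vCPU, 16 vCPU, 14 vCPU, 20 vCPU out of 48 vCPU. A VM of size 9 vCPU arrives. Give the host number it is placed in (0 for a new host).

6

Hosts with room: host 1 (15 vCPU), host 2 (10 vCPU), host 3 (17 vCPU), host 4 (16 vCPU), host 5 (14 vCPU), host 6 (20 vCPU).
Most room is host 6 with 20 vCPU free.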